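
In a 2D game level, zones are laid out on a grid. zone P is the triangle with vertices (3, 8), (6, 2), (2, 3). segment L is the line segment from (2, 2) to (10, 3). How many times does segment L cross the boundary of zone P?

2

The segment meets the boundary at (5.765,2.471), (4.667,2.333).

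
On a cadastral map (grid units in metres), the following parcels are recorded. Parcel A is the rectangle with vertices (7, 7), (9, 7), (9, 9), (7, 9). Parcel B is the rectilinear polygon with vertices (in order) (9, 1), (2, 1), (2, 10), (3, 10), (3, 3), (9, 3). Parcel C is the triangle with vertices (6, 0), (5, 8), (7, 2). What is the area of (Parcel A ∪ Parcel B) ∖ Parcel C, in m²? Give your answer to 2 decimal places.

22.92

|Parcel A ∪ Parcel B| = 25.
|(Parcel A ∪ Parcel B) ∩ Parcel C| = 2.0833.
|(Parcel A ∪ Parcel B) ∖ Parcel C| = 25 − 2.0833 = 22.92.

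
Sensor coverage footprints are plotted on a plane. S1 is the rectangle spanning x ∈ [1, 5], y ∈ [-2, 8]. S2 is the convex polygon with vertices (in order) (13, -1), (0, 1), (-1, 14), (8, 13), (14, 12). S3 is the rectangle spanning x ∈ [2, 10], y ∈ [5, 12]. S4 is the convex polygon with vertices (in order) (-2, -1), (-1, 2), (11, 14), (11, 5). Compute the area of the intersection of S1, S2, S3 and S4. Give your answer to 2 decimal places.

4.50

The intersection is the polygon with vertices (5,5), (2,5), (5,8).
By the shoelace formula its area is 4.50.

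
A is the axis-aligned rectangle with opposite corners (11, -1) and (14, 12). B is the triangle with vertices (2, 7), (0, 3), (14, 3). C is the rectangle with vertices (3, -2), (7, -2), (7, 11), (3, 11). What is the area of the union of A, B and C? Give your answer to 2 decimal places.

By inclusion–exclusion:
Individual areas: |A| = 39, |B| = 28, |C| = 52.
|A∩B| = 1.5.
|A∩C| = 0 (no overlap).
|B∩C| = 12.
|A∩B∩C| = 0.
|A ∪ B ∪ C| = 119 − 13.5 + 0 = 105.50.

105.50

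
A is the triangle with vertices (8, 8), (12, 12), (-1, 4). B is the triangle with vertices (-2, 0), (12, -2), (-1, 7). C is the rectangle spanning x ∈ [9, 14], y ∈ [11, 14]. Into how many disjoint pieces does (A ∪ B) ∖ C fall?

(A ∪ B) ∖ C is a single connected region.

1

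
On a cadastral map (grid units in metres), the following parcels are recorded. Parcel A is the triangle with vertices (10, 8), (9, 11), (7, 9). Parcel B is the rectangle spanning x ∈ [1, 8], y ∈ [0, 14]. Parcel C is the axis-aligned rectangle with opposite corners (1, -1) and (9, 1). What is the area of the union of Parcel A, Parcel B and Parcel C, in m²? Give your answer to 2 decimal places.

By inclusion–exclusion:
Individual areas: |Parcel A| = 4, |Parcel B| = 98, |Parcel C| = 16.
|Parcel A∩Parcel B| = 0.6667.
|Parcel A∩Parcel C| = 0.
|Parcel B∩Parcel C|: x∈[1,8], y∈[0,1] → 7·1 = 7.
|Parcel A∩Parcel B∩Parcel C| = 0.
|Parcel A ∪ Parcel B ∪ Parcel C| = 118 − 7.6667 + 0 = 110.33.

110.33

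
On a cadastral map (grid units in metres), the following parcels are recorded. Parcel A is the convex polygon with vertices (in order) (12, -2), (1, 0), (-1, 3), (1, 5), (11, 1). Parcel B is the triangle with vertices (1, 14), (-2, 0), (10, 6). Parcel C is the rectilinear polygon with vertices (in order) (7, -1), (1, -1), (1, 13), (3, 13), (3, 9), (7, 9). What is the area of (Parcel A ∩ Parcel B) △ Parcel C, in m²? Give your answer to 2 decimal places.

65.63

|Parcel A ∩ Parcel B| = 11.2431.
|(Parcel A ∩ Parcel B) ∩ Parcel C| = 6.8056.
|(Parcel A ∩ Parcel B) △ Parcel C| = 11.2431 + 68 − 13.6111 = 65.63.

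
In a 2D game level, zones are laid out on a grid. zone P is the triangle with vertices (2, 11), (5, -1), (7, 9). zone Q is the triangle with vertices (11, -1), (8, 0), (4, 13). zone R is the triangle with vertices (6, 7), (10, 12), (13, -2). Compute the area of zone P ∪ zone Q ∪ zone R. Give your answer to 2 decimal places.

By inclusion–exclusion:
Individual areas: |zone P| = 27, |zone Q| = 17.5, |zone R| = 35.5.
|zone P∩zone Q| = 2.8324.
|zone P∩zone R| = 0.4841.
|zone Q∩zone R| = 2.1846.
|zone P∩zone Q∩zone R| = 0.4544.
|zone P ∪ zone Q ∪ zone R| = 80 − 5.5011 + 0.4544 = 74.95.

74.95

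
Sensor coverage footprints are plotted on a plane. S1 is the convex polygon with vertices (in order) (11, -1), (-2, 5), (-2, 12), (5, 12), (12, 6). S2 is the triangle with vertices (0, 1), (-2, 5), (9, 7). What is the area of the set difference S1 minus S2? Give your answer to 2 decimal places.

101.77

|S1| = 118.5, |S1∩S2| = 16.7273.
|S1 ∖ S2| = |S1| − |S1∩S2| = 118.5 − 16.7273 = 101.77.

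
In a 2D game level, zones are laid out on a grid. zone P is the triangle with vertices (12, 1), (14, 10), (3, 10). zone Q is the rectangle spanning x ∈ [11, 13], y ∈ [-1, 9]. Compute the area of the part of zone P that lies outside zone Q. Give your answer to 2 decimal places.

36.25

|zone P| = 49.5, |zone P∩zone Q| = 13.25.
|zone P ∖ zone Q| = |zone P| − |zone P∩zone Q| = 49.5 − 13.25 = 36.25.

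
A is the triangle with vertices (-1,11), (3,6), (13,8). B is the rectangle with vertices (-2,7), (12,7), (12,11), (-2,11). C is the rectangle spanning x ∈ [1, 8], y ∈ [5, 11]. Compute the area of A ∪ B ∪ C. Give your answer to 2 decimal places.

70.21

By inclusion–exclusion:
Individual areas: |A| = 29, |B| = 56, |C| = 42.
|A∩B| = 25.8929.
|A∩C| = 21.75.
|B∩C|: x∈[1,8], y∈[7,11] → 7·4 = 28.
|A∩B∩C| = 18.85.
|A ∪ B ∪ C| = 127 − 75.6429 + 18.85 = 70.21.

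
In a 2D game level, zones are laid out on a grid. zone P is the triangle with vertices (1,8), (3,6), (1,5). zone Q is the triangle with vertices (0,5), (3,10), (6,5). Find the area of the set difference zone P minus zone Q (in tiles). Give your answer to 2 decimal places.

0.33

|zone P| = 3, |zone P∩zone Q| = 2.6667.
|zone P ∖ zone Q| = |zone P| − |zone P∩zone Q| = 3 − 2.6667 = 0.33.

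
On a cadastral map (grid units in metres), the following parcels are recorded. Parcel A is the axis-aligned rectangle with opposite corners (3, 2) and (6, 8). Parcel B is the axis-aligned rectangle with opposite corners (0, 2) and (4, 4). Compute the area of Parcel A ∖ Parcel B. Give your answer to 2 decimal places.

|Parcel A∩Parcel B|: x∈[3,4], y∈[2,4] → 1·2 = 2.
|Parcel A| = 18.
|Parcel A ∖ Parcel B| = |Parcel A| − |Parcel A∩Parcel B| = 18 − 2 = 16.00.

16.00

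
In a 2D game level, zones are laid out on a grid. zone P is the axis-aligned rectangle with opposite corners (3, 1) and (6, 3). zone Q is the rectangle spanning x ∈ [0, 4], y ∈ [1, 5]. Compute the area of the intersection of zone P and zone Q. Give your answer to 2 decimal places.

|zone P∩zone Q|: x∈[3,4], y∈[1,3] → 1·2 = 2.

2.00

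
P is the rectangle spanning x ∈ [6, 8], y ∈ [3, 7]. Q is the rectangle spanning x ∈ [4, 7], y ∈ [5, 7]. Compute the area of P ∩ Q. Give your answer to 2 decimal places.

|P∩Q|: x∈[6,7], y∈[5,7] → 1·2 = 2.

2.00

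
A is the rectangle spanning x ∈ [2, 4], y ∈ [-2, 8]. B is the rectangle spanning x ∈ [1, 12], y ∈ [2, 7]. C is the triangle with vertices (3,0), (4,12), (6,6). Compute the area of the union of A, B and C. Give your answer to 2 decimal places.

By inclusion–exclusion:
Individual areas: |A| = 20, |B| = 55, |C| = 15.
|A∩B|: x∈[2,4], y∈[2,7] → 2·5 = 10.
|A∩C| = 4.3333.
|B∩C| = 8.9583.
|A∩B∩C| = 3.125.
|A ∪ B ∪ C| = 90 − 23.2917 + 3.125 = 69.83.

69.83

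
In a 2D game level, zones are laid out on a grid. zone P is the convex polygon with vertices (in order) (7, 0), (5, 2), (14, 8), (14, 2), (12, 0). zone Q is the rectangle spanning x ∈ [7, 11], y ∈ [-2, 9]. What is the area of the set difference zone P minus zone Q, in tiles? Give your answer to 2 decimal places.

|zone P| = 41, |zone P∩zone Q| = 18.6667.
|zone P ∖ zone Q| = |zone P| − |zone P∩zone Q| = 41 − 18.6667 = 22.33.

22.33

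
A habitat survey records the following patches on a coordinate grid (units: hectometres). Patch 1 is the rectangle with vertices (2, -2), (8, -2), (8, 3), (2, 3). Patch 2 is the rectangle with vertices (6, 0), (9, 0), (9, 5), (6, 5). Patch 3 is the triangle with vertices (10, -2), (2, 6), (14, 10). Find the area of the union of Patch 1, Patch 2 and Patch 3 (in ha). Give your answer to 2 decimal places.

89.50

By inclusion–exclusion:
Individual areas: |Patch 1| = 30, |Patch 2| = 15, |Patch 3| = 64.
|Patch 1∩Patch 2|: x∈[6,8], y∈[0,3] → 2·3 = 6.
|Patch 1∩Patch 3| = 4.5.
|Patch 2∩Patch 3| = 13.
|Patch 1∩Patch 2∩Patch 3| = 4.
|Patch 1 ∪ Patch 2 ∪ Patch 3| = 109 − 23.5 + 4 = 89.50.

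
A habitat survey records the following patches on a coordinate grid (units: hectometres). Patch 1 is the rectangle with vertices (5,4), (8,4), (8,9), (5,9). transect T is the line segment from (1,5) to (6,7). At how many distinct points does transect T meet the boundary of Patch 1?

1

The segment meets the boundary at (5,6.6).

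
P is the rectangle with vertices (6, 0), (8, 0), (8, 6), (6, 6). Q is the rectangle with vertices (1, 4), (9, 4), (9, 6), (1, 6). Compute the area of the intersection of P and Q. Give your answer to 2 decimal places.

4.00

|P∩Q|: x∈[6,8], y∈[4,6] → 2·2 = 4.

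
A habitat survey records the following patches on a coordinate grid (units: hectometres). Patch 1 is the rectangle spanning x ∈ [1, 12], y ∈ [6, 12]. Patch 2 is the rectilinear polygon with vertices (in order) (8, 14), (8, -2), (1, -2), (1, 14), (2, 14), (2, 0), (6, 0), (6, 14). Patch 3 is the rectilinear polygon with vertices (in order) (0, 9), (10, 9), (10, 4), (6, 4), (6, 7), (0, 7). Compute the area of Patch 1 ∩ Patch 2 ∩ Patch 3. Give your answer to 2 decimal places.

8.00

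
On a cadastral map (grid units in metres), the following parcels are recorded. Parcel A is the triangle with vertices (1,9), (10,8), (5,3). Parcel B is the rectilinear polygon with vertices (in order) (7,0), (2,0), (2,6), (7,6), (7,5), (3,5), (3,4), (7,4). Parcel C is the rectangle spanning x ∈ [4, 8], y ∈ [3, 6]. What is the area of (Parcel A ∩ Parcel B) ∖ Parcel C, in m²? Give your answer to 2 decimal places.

|Parcel A ∩ Parcel B| = 4.5.
|(Parcel A ∩ Parcel B) ∩ Parcel C| = 3.8333.
|(Parcel A ∩ Parcel B) ∖ Parcel C| = 4.5 − 3.8333 = 0.67.

0.67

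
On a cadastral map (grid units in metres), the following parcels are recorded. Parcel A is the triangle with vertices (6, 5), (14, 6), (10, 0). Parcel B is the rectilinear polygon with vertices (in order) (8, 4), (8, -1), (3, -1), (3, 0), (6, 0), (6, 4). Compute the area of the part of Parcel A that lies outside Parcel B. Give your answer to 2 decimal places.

21.10

|Parcel A| = 22, |Parcel A∩Parcel B| = 0.9.
|Parcel A ∖ Parcel B| = |Parcel A| − |Parcel A∩Parcel B| = 22 − 0.9 = 21.10.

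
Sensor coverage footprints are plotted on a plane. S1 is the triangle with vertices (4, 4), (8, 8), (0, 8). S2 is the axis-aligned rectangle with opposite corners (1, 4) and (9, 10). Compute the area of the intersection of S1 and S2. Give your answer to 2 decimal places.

15.50

The intersection is the polygon with vertices (8,8), (4,4), (1,7), (1,8).
By the shoelace formula its area is 15.50.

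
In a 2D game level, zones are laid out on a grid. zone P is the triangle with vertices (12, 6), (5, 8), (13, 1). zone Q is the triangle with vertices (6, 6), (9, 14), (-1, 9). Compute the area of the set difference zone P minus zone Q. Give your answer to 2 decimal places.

15.89

|zone P| = 16.5, |zone P∩zone Q| = 0.6137.
|zone P ∖ zone Q| = |zone P| − |zone P∩zone Q| = 16.5 − 0.6137 = 15.89.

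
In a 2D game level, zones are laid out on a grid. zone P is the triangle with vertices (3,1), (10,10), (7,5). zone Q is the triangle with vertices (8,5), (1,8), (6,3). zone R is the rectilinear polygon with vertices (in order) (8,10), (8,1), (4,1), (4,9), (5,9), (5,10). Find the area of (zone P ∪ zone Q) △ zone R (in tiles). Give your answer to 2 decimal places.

29.35

|zone P ∪ zone Q| = 12.6005.
|(zone P ∪ zone Q) ∩ zone R| = 9.1243.
|(zone P ∪ zone Q) △ zone R| = 12.6005 + 35 − 18.2486 = 29.35.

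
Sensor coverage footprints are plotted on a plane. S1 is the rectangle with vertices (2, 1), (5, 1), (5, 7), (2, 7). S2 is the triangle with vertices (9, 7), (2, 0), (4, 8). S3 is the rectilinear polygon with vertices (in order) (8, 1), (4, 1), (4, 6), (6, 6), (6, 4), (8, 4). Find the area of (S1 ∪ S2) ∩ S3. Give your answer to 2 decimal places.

The region (S1 ∪ S2) ∩ S3 is the polygon with vertices (4,1), (4,6), (6,6), (6,4), (5,3), (5,1).
By the shoelace formula its area is 7.50.

7.50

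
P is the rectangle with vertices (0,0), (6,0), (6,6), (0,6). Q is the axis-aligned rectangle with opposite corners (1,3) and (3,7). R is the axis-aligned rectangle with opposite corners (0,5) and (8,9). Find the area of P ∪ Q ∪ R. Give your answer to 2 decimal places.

By inclusion–exclusion:
Individual areas: |P| = 36, |Q| = 8, |R| = 32.
|P∩Q|: x∈[1,3], y∈[3,6] → 2·3 = 6.
|P∩R|: x∈[0,6], y∈[5,6] → 6·1 = 6.
|Q∩R|: x∈[1,3], y∈[5,7] → 2·2 = 4.
|P∩Q∩R| = 2.
|P ∪ Q ∪ R| = 76 − 16 + 2 = 62.00.

62.00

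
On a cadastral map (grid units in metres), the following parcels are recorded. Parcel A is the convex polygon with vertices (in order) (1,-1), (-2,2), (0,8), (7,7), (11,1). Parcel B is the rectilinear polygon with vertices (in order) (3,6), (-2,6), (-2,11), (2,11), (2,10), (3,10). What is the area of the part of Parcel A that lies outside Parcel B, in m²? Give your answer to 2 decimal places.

|Parcel A| = 77, |Parcel A∩Parcel B| = 6.0238.
|Parcel A ∖ Parcel B| = |Parcel A| − |Parcel A∩Parcel B| = 77 − 6.0238 = 70.98.

70.98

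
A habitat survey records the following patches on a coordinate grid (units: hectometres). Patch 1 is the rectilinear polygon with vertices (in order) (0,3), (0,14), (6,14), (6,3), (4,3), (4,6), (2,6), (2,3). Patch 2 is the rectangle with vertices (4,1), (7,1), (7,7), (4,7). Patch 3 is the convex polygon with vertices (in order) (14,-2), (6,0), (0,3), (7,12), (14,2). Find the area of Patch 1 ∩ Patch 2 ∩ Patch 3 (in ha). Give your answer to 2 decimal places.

8.00

The intersection is the polygon with vertices (4,3), (4,6), (4,7), (6,7), (6,3).
By the shoelace formula its area is 8.00.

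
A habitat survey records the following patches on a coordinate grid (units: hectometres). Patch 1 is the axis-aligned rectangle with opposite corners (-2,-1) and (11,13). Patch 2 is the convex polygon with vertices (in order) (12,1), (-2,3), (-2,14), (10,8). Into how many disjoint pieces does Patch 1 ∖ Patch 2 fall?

2

Patch 1 ∖ Patch 2 splits into 2 disjoint pieces (area 39.9286, area 31.75).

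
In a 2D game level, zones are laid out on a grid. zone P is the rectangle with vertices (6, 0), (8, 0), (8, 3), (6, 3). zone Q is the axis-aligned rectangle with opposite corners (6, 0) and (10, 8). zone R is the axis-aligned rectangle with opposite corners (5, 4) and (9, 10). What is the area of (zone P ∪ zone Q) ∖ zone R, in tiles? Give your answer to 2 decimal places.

|zone P ∪ zone Q| = 32.
|(zone P ∪ zone Q) ∩ zone R| = 12.
|(zone P ∪ zone Q) ∖ zone R| = 32 − 12 = 20.00.

20.00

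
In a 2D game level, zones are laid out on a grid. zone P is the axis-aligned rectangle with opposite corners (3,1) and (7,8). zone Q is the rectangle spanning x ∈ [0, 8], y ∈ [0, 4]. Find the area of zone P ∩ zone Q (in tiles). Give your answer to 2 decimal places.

12.00

|zone P∩zone Q|: x∈[3,7], y∈[1,4] → 4·3 = 12.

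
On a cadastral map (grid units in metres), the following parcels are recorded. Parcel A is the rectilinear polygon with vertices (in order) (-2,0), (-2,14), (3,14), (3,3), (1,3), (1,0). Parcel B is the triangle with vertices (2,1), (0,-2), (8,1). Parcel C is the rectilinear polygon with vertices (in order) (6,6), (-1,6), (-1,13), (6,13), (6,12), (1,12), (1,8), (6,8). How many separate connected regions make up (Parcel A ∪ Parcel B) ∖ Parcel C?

(Parcel A ∪ Parcel B) ∖ Parcel C splits into 3 disjoint pieces (area 36, area 8, area 9).

3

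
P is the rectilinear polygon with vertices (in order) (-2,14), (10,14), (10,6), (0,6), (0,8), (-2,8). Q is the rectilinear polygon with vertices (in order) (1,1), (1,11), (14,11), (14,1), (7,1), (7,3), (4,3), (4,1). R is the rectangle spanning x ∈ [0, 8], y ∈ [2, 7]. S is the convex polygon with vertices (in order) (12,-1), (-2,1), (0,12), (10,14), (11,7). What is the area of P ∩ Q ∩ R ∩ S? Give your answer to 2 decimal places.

The intersection is the polygon with vertices (1,7), (8,7), (8,6), (1,6).
By the shoelace formula its area is 7.00.

7.00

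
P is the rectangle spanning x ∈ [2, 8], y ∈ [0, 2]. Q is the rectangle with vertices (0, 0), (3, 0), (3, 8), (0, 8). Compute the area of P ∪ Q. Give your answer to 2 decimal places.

By inclusion–exclusion:
Individual areas: |P| = 12, |Q| = 24.
|P∩Q|: x∈[2,3], y∈[0,2] → 1·2 = 2.
|P ∪ Q| = 36 − 2 = 34.00.

34.00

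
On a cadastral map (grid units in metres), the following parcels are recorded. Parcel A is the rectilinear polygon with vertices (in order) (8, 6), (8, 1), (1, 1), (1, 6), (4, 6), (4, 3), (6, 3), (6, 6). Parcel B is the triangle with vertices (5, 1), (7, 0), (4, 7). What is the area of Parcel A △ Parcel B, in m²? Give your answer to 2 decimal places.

29.26

|Parcel A| = 29, |Parcel B| = 5.5, |Parcel A∩Parcel B| = 2.619.
|Parcel A △ Parcel B| = |Parcel A| + |Parcel B| − 2·|Parcel A∩Parcel B| = 29 + 5.5 − 5.2381 = 29.26.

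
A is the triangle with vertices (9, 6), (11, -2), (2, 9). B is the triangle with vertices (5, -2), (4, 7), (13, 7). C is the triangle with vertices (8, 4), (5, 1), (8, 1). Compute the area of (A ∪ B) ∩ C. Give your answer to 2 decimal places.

4.44

The region (A ∪ B) ∩ C is the polygon with vertices (7.667,1), (5,1), (8,4), (8,1.375).
By the shoelace formula its area is 4.44.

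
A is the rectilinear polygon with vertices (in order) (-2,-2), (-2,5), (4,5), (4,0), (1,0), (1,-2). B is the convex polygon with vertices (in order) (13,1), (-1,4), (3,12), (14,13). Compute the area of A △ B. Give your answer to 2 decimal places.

|A| = 36, |B| = 127.5, |A∩B| = 7.4286.
|A △ B| = |A| + |B| − 2·|A∩B| = 36 + 127.5 − 14.8571 = 148.64.

148.64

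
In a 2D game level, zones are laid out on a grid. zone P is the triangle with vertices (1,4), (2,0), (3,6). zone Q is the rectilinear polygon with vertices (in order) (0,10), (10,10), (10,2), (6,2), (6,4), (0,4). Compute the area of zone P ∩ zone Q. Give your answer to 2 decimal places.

The intersection is the polygon with vertices (3,6), (2.667,4), (1,4).
By the shoelace formula its area is 1.67.

1.67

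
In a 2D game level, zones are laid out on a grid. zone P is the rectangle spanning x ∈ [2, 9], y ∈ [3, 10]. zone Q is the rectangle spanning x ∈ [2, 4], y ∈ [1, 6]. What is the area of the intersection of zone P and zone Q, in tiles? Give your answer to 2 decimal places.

|zone P∩zone Q|: x∈[2,4], y∈[3,6] → 2·3 = 6.

6.00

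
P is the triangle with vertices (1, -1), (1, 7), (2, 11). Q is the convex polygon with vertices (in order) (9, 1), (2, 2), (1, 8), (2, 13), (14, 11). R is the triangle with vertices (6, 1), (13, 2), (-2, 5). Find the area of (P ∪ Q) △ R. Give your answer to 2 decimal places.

|P ∪ Q| = 111.2.
|(P ∪ Q) ∩ R| = 13.6769.
|(P ∪ Q) △ R| = 111.2 + 18 − 27.3538 = 101.85.

101.85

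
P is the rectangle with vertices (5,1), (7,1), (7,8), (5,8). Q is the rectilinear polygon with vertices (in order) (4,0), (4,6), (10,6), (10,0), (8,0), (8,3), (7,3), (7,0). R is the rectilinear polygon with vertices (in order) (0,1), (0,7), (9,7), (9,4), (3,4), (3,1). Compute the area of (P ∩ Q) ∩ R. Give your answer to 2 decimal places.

4.00

The region (P ∩ Q) ∩ R is the polygon with vertices (5,6), (7,6), (7,4), (5,4).
By the shoelace formula its area is 4.00.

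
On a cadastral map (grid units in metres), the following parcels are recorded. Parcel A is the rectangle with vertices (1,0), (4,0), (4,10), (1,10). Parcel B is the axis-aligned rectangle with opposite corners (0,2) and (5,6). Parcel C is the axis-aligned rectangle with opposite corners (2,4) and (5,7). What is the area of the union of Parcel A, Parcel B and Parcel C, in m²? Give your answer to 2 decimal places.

By inclusion–exclusion:
Individual areas: |Parcel A| = 30, |Parcel B| = 20, |Parcel C| = 9.
|Parcel A∩Parcel B|: x∈[1,4], y∈[2,6] → 3·4 = 12.
|Parcel A∩Parcel C|: x∈[2,4], y∈[4,7] → 2·3 = 6.
|Parcel B∩Parcel C|: x∈[2,5], y∈[4,6] → 3·2 = 6.
|Parcel A∩Parcel B∩Parcel C| = 4.
|Parcel A ∪ Parcel B ∪ Parcel C| = 59 − 24 + 4 = 39.00.

39.00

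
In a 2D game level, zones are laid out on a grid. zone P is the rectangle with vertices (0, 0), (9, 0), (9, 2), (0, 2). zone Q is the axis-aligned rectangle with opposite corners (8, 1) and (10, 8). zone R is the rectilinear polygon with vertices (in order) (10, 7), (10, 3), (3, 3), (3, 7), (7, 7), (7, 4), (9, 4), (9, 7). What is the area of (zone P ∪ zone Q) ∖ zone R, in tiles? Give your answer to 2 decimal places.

26.00

|zone P ∪ zone Q| = 31.
|(zone P ∪ zone Q) ∩ zone R| = 5.
|(zone P ∪ zone Q) ∖ zone R| = 31 − 5 = 26.00.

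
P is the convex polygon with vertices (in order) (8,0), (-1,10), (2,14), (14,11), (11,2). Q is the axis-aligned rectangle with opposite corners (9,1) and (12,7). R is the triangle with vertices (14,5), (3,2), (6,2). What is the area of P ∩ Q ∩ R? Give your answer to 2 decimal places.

1.02

The intersection is the polygon with vertices (9,3.636), (11.8,4.4), (11.714,4.143), (9,3.125).
By the shoelace formula its area is 1.02.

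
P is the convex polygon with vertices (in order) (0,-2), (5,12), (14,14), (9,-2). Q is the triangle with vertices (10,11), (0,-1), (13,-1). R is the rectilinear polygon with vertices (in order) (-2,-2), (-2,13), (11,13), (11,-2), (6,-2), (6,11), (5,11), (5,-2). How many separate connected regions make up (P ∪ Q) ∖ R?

(P ∪ Q) ∖ R splits into 2 disjoint pieces (area 21.1806, area 13).

2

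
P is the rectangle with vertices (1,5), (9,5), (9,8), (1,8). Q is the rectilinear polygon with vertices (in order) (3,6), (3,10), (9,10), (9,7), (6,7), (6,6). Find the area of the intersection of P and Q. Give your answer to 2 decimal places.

The intersection is the polygon with vertices (9,7), (6,7), (6,6), (3,6), (3,8), (9,8).
By the shoelace formula its area is 9.00.

9.00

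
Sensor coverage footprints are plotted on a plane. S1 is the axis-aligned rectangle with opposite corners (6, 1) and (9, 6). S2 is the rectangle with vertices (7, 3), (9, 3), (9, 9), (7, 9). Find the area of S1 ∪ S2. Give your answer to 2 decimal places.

21.00

By inclusion–exclusion:
Individual areas: |S1| = 15, |S2| = 12.
|S1∩S2|: x∈[7,9], y∈[3,6] → 2·3 = 6.
|S1 ∪ S2| = 27 − 6 = 21.00.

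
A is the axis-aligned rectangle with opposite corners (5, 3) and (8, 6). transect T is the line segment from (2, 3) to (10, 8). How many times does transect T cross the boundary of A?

2

The segment meets the boundary at (6.8,6), (5,4.875).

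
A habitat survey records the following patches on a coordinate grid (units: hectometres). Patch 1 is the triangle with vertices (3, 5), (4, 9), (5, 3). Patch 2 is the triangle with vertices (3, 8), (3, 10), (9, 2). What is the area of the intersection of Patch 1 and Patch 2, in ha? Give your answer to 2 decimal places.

0.78

The intersection is the polygon with vertices (3.938,8.75), (4.071,8.571), (4.4,6.6), (3.6,7.4).
By the shoelace formula its area is 0.78.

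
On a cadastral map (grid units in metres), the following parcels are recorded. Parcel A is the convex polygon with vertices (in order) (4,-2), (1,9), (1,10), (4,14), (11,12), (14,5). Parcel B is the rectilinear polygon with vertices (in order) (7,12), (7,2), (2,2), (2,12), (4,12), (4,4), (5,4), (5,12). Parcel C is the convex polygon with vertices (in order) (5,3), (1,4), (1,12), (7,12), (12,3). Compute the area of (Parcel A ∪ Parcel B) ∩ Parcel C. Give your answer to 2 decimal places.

69.69

|Parcel A ∪ Parcel B| = 128.6818.
|(Parcel A ∪ Parcel B) ∩ Parcel C| = 69.69.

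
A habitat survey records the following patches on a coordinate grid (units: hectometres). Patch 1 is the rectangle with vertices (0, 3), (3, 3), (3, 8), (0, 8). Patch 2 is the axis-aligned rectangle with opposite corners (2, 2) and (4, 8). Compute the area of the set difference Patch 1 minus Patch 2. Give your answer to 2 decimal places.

10.00

|Patch 1∩Patch 2|: x∈[2,3], y∈[3,8] → 1·5 = 5.
|Patch 1| = 15.
|Patch 1 ∖ Patch 2| = |Patch 1| − |Patch 1∩Patch 2| = 15 − 5 = 10.00.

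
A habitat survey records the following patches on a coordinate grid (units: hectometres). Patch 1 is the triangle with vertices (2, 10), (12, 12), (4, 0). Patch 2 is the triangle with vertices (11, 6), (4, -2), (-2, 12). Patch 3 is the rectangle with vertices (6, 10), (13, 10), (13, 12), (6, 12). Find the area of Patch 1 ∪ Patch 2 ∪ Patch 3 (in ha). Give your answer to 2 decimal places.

100.85

By inclusion–exclusion:
Individual areas: |Patch 1| = 52, |Patch 2| = 73, |Patch 3| = 14.
|Patch 1∩Patch 2| = 31.0862.
|Patch 1∩Patch 3| = 7.0667.
|Patch 2∩Patch 3| = 0.
|Patch 1∩Patch 2∩Patch 3| = 0.
|Patch 1 ∪ Patch 2 ∪ Patch 3| = 139 − 38.1528 + 0 = 100.85.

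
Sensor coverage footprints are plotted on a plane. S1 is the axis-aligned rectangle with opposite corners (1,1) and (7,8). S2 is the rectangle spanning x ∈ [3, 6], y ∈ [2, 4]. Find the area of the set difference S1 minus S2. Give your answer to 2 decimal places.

|S1∩S2|: x∈[3,6], y∈[2,4] → 3·2 = 6.
|S1| = 42.
|S1 ∖ S2| = |S1| − |S1∩S2| = 42 − 6 = 36.00.

36.00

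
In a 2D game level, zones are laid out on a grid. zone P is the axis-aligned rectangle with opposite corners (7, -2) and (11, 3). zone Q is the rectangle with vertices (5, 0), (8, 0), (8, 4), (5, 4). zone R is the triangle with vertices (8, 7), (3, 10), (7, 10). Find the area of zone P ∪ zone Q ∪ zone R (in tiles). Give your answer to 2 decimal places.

By inclusion–exclusion:
Individual areas: |zone P| = 20, |zone Q| = 12, |zone R| = 6.
|zone P∩zone Q|: x∈[7,8], y∈[0,3] → 1·3 = 3.
|zone P∩zone R| = 0.
|zone Q∩zone R| = 0.
|zone P∩zone Q∩zone R| = 0.
|zone P ∪ zone Q ∪ zone R| = 38 − 3 + 0 = 35.00.

35.00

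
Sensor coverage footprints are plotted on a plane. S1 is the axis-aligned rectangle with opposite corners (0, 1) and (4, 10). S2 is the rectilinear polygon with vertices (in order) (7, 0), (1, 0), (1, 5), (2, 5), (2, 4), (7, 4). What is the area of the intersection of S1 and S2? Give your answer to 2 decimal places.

10.00

The intersection is the polygon with vertices (4,1), (1,1), (1,5), (2,5), (2,4), (4,4).
By the shoelace formula its area is 10.00.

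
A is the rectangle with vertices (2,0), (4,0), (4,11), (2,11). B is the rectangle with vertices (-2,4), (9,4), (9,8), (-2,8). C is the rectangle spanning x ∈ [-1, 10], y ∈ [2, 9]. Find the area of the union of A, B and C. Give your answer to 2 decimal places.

89.00

By inclusion–exclusion:
Individual areas: |A| = 22, |B| = 44, |C| = 77.
|A∩B|: x∈[2,4], y∈[4,8] → 2·4 = 8.
|A∩C|: x∈[2,4], y∈[2,9] → 2·7 = 14.
|B∩C|: x∈[-1,9], y∈[4,8] → 10·4 = 40.
|A∩B∩C| = 8.
|A ∪ B ∪ C| = 143 − 62 + 8 = 89.00.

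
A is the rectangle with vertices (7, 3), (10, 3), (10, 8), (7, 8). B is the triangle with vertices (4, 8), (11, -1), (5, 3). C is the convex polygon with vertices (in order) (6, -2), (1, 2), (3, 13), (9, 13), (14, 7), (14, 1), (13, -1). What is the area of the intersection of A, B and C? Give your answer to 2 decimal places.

The intersection is the polygon with vertices (7,4.143), (7.889,3), (7,3).
By the shoelace formula its area is 0.51.

0.51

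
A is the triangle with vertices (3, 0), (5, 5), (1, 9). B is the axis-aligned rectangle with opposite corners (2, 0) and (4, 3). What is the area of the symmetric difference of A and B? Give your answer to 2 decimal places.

|A| = 14, |B| = 6, |A∩B| = 2.75.
|A △ B| = |A| + |B| − 2·|A∩B| = 14 + 6 − 5.5 = 14.50.

14.50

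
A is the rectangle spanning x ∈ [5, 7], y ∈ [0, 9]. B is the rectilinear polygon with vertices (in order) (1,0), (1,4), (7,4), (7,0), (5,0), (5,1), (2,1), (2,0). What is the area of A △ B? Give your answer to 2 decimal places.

23.00

|A| = 18, |B| = 21, |A∩B| = 8.
|A △ B| = |A| + |B| − 2·|A∩B| = 18 + 21 − 16 = 23.00.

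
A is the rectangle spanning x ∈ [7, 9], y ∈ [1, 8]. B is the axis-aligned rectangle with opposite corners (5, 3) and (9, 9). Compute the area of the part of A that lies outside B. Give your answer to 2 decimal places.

4.00

|A∩B|: x∈[7,9], y∈[3,8] → 2·5 = 10.
|A| = 14.
|A ∖ B| = |A| − |A∩B| = 14 − 10 = 4.00.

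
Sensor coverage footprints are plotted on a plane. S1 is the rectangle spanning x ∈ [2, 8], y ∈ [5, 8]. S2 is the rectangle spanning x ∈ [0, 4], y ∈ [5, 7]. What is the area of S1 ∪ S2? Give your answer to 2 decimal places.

22.00

By inclusion–exclusion:
Individual areas: |S1| = 18, |S2| = 8.
|S1∩S2|: x∈[2,4], y∈[5,7] → 2·2 = 4.
|S1 ∪ S2| = 26 − 4 = 22.00.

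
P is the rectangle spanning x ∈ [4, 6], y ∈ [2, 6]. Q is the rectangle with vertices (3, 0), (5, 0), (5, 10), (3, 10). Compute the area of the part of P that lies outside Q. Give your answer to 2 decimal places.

4.00

|P∩Q|: x∈[4,5], y∈[2,6] → 1·4 = 4.
|P| = 8.
|P ∖ Q| = |P| − |P∩Q| = 8 − 4 = 4.00.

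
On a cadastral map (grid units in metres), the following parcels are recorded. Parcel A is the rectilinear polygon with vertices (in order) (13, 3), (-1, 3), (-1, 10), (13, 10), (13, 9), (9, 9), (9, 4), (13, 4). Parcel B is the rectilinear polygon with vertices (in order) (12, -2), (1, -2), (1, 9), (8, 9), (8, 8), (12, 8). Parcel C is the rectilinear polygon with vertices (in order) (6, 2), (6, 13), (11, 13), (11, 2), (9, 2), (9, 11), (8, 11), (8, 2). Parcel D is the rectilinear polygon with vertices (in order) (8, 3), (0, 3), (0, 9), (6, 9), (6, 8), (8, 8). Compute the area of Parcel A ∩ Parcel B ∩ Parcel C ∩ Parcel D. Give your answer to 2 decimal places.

10.00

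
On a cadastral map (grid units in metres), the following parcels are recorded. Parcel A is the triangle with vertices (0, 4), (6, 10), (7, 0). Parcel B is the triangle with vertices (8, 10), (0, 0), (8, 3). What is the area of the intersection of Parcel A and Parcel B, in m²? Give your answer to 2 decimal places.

The intersection is the polygon with vertices (6.747,2.53), (4.226,1.585), (2.196,2.745), (6.222,7.778).
By the shoelace formula its area is 14.31.

14.31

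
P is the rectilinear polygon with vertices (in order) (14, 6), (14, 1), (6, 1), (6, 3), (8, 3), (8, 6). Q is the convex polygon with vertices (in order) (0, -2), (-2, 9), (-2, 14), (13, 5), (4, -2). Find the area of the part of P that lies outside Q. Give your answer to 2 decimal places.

16.12

|P| = 34, |P∩Q| = 17.881.
|P ∖ Q| = |P| − |P∩Q| = 34 − 17.881 = 16.12.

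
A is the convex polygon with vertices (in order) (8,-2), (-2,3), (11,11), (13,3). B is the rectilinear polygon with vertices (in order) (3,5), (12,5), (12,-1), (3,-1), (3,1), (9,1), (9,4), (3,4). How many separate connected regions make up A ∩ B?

A ∩ B is a single connected region.

1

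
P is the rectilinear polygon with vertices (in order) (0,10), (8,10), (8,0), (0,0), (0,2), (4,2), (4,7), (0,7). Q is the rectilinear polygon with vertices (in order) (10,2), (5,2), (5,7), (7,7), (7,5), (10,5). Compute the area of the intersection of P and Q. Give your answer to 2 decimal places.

13.00

The intersection is the polygon with vertices (8,2), (5,2), (5,7), (7,7), (7,5), (8,5).
By the shoelace formula its area is 13.00.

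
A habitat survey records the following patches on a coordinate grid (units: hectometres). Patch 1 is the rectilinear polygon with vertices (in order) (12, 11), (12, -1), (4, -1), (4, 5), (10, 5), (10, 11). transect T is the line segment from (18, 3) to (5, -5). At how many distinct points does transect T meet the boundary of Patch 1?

2

The segment meets the boundary at (11.5,-1), (12,-0.692).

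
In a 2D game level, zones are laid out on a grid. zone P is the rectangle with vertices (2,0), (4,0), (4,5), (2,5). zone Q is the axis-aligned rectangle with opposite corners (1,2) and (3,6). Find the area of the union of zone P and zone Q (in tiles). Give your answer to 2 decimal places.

By inclusion–exclusion:
Individual areas: |zone P| = 10, |zone Q| = 8.
|zone P∩zone Q|: x∈[2,3], y∈[2,5] → 1·3 = 3.
|zone P ∪ zone Q| = 18 − 3 = 15.00.

15.00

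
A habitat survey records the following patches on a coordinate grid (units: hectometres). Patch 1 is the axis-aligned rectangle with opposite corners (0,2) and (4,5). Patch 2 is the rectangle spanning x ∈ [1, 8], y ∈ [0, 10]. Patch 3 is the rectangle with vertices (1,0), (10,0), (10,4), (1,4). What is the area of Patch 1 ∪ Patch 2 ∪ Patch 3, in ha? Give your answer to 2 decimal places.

By inclusion–exclusion:
Individual areas: |Patch 1| = 12, |Patch 2| = 70, |Patch 3| = 36.
|Patch 1∩Patch 2|: x∈[1,4], y∈[2,5] → 3·3 = 9.
|Patch 1∩Patch 3|: x∈[1,4], y∈[2,4] → 3·2 = 6.
|Patch 2∩Patch 3|: x∈[1,8], y∈[0,4] → 7·4 = 28.
|Patch 1∩Patch 2∩Patch 3| = 6.
|Patch 1 ∪ Patch 2 ∪ Patch 3| = 118 − 43 + 6 = 81.00.

81.00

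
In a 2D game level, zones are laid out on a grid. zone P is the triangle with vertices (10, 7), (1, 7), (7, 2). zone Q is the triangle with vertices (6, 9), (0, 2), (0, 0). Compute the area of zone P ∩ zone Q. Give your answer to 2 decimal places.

The intersection is the polygon with vertices (4.667,7), (3.357,5.036), (2.917,5.403), (4.286,7).
By the shoelace formula its area is 0.98.

0.98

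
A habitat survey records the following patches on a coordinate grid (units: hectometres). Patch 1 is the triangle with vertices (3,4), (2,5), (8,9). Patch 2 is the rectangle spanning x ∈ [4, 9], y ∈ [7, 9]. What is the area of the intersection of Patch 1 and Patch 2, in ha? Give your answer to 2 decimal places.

1.00

The intersection is the polygon with vertices (8,9), (6,7), (5,7).
By the shoelace formula its area is 1.00.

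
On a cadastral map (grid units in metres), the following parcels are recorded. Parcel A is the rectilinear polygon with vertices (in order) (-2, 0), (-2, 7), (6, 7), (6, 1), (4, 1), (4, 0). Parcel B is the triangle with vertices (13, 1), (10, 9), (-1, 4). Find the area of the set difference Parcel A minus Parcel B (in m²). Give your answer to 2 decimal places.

|Parcel A| = 54, |Parcel A∩Parcel B| = 16.35.
|Parcel A ∖ Parcel B| = |Parcel A| − |Parcel A∩Parcel B| = 54 − 16.35 = 37.65.

37.65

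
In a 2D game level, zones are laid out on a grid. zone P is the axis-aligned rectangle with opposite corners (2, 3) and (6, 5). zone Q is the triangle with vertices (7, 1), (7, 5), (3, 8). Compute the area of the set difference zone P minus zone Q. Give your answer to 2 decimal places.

6.57

|zone P| = 8, |zone P∩zone Q| = 1.4286.
|zone P ∖ zone Q| = |zone P| − |zone P∩zone Q| = 8 − 1.4286 = 6.57.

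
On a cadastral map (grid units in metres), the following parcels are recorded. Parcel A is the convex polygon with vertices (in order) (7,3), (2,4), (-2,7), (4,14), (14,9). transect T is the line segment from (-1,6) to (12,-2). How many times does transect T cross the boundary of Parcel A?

2

The segment meets the boundary at (2.37,3.926), (0.857,4.857).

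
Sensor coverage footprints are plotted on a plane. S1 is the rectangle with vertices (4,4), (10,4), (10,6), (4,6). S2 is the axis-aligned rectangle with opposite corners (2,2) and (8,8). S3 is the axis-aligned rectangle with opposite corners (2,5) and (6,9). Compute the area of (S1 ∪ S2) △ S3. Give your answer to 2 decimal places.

32.00

|S1 ∪ S2| = 40.
|(S1 ∪ S2) ∩ S3| = 12.
|(S1 ∪ S2) △ S3| = 40 + 16 − 24 = 32.00.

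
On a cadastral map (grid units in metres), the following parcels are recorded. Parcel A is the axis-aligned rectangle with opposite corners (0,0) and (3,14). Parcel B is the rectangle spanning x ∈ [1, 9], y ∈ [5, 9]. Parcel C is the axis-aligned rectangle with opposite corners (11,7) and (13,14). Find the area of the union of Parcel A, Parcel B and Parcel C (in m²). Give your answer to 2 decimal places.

80.00

By inclusion–exclusion:
Individual areas: |Parcel A| = 42, |Parcel B| = 32, |Parcel C| = 14.
|Parcel A∩Parcel B|: x∈[1,3], y∈[5,9] → 2·4 = 8.
|Parcel A∩Parcel C| = 0 (no overlap).
|Parcel B∩Parcel C| = 0 (no overlap).
|Parcel A∩Parcel B∩Parcel C| = 0.
|Parcel A ∪ Parcel B ∪ Parcel C| = 88 − 8 + 0 = 80.00.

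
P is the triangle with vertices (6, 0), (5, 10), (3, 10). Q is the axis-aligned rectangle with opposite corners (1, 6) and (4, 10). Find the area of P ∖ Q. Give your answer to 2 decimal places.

|P| = 10, |P∩Q| = 1.6667.
|P ∖ Q| = |P| − |P∩Q| = 10 − 1.6667 = 8.33.

8.33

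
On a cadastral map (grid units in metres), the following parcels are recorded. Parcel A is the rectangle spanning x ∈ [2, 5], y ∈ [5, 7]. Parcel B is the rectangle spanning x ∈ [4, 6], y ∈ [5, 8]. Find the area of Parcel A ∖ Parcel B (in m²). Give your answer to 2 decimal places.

4.00

|Parcel A∩Parcel B|: x∈[4,5], y∈[5,7] → 1·2 = 2.
|Parcel A| = 6.
|Parcel A ∖ Parcel B| = |Parcel A| − |Parcel A∩Parcel B| = 6 − 2 = 4.00.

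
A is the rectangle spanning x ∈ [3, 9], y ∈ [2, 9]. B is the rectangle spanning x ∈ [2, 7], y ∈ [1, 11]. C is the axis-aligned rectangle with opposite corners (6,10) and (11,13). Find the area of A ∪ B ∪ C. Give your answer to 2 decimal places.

78.00

By inclusion–exclusion:
Individual areas: |A| = 42, |B| = 50, |C| = 15.
|A∩B|: x∈[3,7], y∈[2,9] → 4·7 = 28.
|A∩C| = 0 (no overlap).
|B∩C|: x∈[6,7], y∈[10,11] → 1·1 = 1.
|A∩B∩C| = 0.
|A ∪ B ∪ C| = 107 − 29 + 0 = 78.00.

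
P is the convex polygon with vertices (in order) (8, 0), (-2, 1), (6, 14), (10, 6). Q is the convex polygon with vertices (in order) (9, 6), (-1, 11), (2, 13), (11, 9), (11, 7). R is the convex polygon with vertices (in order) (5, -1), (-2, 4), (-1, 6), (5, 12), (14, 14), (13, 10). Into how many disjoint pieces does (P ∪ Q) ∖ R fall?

(P ∪ Q) ∖ R splits into 4 disjoint pieces (area 5.4019, area 12.5754, area 0.0357, area 6.3152).

4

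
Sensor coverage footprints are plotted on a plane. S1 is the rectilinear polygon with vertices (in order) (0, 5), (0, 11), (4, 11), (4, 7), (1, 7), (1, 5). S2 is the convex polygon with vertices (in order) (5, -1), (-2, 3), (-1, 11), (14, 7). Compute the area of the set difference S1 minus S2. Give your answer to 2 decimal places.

|S1| = 18, |S1∩S2| = 14.8.
|S1 ∖ S2| = |S1| − |S1∩S2| = 18 − 14.8 = 3.20.

3.20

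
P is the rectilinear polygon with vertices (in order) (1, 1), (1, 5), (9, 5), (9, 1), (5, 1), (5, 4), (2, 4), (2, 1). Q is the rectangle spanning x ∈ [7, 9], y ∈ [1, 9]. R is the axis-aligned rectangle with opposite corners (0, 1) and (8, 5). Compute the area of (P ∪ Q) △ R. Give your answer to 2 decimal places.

25.00

|P ∪ Q| = 31.
|(P ∪ Q) ∩ R| = 19.
|(P ∪ Q) △ R| = 31 + 32 − 38 = 25.00.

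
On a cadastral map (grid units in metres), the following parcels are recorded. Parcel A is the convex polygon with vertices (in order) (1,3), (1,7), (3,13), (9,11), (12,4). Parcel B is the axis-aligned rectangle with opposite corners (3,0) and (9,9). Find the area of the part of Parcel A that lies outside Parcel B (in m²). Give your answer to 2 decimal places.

42.73

|Parcel A| = 76, |Parcel A∩Parcel B| = 33.2727.
|Parcel A ∖ Parcel B| = |Parcel A| − |Parcel A∩Parcel B| = 76 − 33.2727 = 42.73.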